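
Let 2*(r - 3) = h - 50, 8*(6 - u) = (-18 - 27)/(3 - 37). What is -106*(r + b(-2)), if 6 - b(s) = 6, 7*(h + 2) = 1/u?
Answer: 27069326/11109 ≈ 2436.7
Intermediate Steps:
u = 1587/272 (u = 6 - (-18 - 27)/(8*(3 - 37)) = 6 - (-45)/(8*(-34)) = 6 - (-45)*(-1)/(8*34) = 6 - ⅛*45/34 = 6 - 45/272 = 1587/272 ≈ 5.8346)
h = -21946/11109 (h = -2 + 1/(7*(1587/272)) = -2 + (⅐)*(272/1587) = -2 + 272/11109 = -21946/11109 ≈ -1.9755)
b(s) = 0 (b(s) = 6 - 1*6 = 6 - 6 = 0)
r = -255371/11109 (r = 3 + (-21946/11109 - 50)/2 = 3 + (½)*(-577396/11109) = 3 - 288698/11109 = -255371/11109 ≈ -22.988)
-106*(r + b(-2)) = -106*(-255371/11109 + 0) = -106*(-255371/11109) = 27069326/11109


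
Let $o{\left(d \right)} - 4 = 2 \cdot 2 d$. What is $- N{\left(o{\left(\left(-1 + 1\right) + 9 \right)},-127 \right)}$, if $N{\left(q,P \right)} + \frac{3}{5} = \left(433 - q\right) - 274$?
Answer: $- \frac{592}{5} \approx -118.4$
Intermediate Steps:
$o{\left(d \right)} = 4 + 4 d$ ($o{\left(d \right)} = 4 + 2 \cdot 2 d = 4 + 4 d$)
$N{\left(q,P \right)} = \frac{792}{5} - q$ ($N{\left(q,P \right)} = - \frac{3}{5} - \left(-159 + q\right) = \frac{792}{5} - q$)
$- N{\left(o{\left(\left(-1 + 1\right) + 9 \right)},-127 \right)} = - (\frac{792}{5} - \left(4 + 4 \left(\left(-1 + 1\right) + 9\right)\right)) = - (\frac{792}{5} - \left(4 + 4 \left(0 + 9\right)\right)) = - (\frac{792}{5} - \left(4 + 4 \cdot 9\right)) = - (\frac{792}{5} - \left(4 + 36\right)) = - (\frac{792}{5} - 40) = \left(-1\right) \frac{592}{5} = - \frac{592}{5}$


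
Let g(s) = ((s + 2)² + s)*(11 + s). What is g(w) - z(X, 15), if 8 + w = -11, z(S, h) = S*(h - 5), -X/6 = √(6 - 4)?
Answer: -2160 + 60*√2 ≈ -2075.1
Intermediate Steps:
X = -6*√2 (X = -6*√(6 - 4) = -6*√2 ≈ -8.4853)
z(S, h) = S*(-5 + h)
w = -19 (w = -8 - 11 = -19)
g(s) = (11 + s)*(s + (2 + s)²) (g(s) = ((2 + s)² + s)*(11 + s) = (s + (2 + s)²)*(11 + s) = (11 + s)*(s + (2 + s)²))
g(w) - z(X, 15) = (44 + (-19)³ + 16*(-19)² + 59*(-19)) - (-6*√2)*(-5 + 15) = (44 - 6859 + 16*361 - 1121) - (-6*√2)*10 = (44 - 6859 + 5776 - 1121) - (-60)*√2 = -2160 + 60*√2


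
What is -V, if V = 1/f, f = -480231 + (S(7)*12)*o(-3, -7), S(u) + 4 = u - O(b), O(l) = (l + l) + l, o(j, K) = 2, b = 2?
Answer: 1/480303 ≈ 2.0820e-6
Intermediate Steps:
O(l) = 3*l (O(l) = 2*l + l = 3*l)
S(u) = -10 + u (S(u) = -4 + (u - 3*2) = -4 + (u - 1*6) = -4 + (u - 6) = -4 + (-6 + u) = -10 + u)
f = -480303 (f = -480231 + ((-10 + 7)*12)*2 = -480231 - 3*12*2 = -480231 - 36*2 = -480231 - 72 = -480303)
V = -1/480303 (V = 1/(-480303) = -1/480303 ≈ -2.0820e-6)
-V = -1*(-1/480303) = 1/480303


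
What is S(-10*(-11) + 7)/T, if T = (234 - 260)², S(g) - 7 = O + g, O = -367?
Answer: -243/676 ≈ -0.35947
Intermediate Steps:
S(g) = -360 + g (S(g) = 7 + (-367 + g) = -360 + g)
T = 676 (T = (-26)² = 676)
S(-10*(-11) + 7)/T = (-360 + (-10*(-11) + 7))/676 = (-360 + (110 + 7))*(1/676) = (-360 + 117)*(1/676) = -243*1/676 = -243/676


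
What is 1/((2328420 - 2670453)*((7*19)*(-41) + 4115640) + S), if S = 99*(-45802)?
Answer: -1/1405824124569 ≈ -7.1133e-13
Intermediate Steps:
S = -4534398
1/((2328420 - 2670453)*((7*19)*(-41) + 4115640) + S) = 1/((2328420 - 2670453)*((7*19)*(-41) + 4115640) - 4534398) = 1/(-342033*(133*(-41) + 4115640) - 4534398) = 1/(-342033*(-5453 + 4115640) - 4534398) = 1/(-342033*4110187 - 4534398) = 1/(-1405819590171 - 4534398) = 1/(-1405824124569) = -1/1405824124569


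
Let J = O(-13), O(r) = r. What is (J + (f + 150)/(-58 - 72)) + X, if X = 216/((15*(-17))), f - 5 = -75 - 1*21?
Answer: -6321/442 ≈ -14.301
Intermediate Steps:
J = -13
f = -91 (f = 5 + (-75 - 1*21) = 5 + (-75 - 21) = 5 - 96 = -91)
X = -72/85 (X = 216/(-255) = 216*(-1/255) = -72/85 ≈ -0.84706)
(J + (f + 150)/(-58 - 72)) + X = (-13 + (-91 + 150)/(-58 - 72)) - 72/85 = (-13 + 59/(-130)) - 72/85 = (-13 + 59*(-1/130)) - 72/85 = (-13 - 59/130) - 72/85 = -1749/130 - 72/85 = -6321/442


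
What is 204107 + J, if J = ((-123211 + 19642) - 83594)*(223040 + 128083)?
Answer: -65717029942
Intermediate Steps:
J = -65717234049 (J = (-103569 - 83594)*351123 = -187163*351123 = -65717234049)
204107 + J = 204107 - 65717234049 = -65717029942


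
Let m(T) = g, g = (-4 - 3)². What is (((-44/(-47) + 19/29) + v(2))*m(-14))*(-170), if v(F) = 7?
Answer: -97544300/1363 ≈ -71566.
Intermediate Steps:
g = 49 (g = (-7)² = 49)
m(T) = 49
(((-44/(-47) + 19/29) + v(2))*m(-14))*(-170) = (((-44/(-47) + 19/29) + 7)*49)*(-170) = (((-44*(-1/47) + 19*(1/29)) + 7)*49)*(-170) = (((44/47 + 19/29) + 7)*49)*(-170) = ((2169/1363 + 7)*49)*(-170) = ((11710/1363)*49)*(-170) = (573790/1363)*(-170) = -97544300/1363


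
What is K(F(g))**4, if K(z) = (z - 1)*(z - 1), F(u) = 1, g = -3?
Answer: 0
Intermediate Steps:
K(z) = (-1 + z)**2 (K(z) = (-1 + z)*(-1 + z) = (-1 + z)**2)
K(F(g))**4 = ((-1 + 1)**2)**4 = (0**2)**4 = 0**4 = 0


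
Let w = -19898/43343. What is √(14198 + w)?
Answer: 4*√1666982659093/43343 ≈ 119.15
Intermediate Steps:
w = -19898/43343 (w = -19898*1/43343 = -19898/43343 ≈ -0.45908)
√(14198 + w) = √(14198 - 19898/43343) = √(615364016/43343) = 4*√1666982659093/43343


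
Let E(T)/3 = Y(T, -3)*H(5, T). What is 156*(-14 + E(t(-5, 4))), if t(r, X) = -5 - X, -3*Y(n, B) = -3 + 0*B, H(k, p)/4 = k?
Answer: 7176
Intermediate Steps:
H(k, p) = 4*k
Y(n, B) = 1 (Y(n, B) = -(-3 + 0*B)/3 = -(-3 + 0)/3 = -⅓*(-3) = 1)
E(T) = 60 (E(T) = 3*(1*(4*5)) = 3*(1*20) = 3*20 = 60)
156*(-14 + E(t(-5, 4))) = 156*(-14 + 60) = 156*46 = 7176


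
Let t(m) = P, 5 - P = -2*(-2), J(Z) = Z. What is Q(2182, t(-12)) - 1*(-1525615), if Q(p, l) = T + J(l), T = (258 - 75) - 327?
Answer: 1525472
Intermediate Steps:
P = 1 (P = 5 - (-2)*(-2) = 5 - 1*4 = 5 - 4 = 1)
t(m) = 1
T = -144 (T = 183 - 327 = -144)
Q(p, l) = -144 + l
Q(2182, t(-12)) - 1*(-1525615) = (-144 + 1) - 1*(-1525615) = -143 + 1525615 = 1525472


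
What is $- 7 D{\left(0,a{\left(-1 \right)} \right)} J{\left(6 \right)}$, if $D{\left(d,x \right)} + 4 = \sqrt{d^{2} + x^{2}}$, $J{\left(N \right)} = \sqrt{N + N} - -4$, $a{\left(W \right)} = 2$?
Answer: $56 + 28 \sqrt{3} \approx 104.5$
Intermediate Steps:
$J{\left(N \right)} = 4 + \sqrt{2} \sqrt{N}$ ($J{\left(N \right)} = \sqrt{2 N} + 4 = \sqrt{2} \sqrt{N} + 4 = 4 + \sqrt{2} \sqrt{N}$)
$D{\left(d,x \right)} = -4 + \sqrt{d^{2} + x^{2}}$
$- 7 D{\left(0,a{\left(-1 \right)} \right)} J{\left(6 \right)} = - 7 \left(-4 + \sqrt{0^{2} + 2^{2}}\right) \left(4 + \sqrt{2} \sqrt{6}\right) = - 7 \left(-4 + \sqrt{0 + 4}\right) \left(4 + 2 \sqrt{3}\right) = - 7 \left(-4 + \sqrt{4}\right) \left(4 + 2 \sqrt{3}\right) = - 7 \left(-4 + 2\right) \left(4 + 2 \sqrt{3}\right) = \left(-7\right) \left(-2\right) \left(4 + 2 \sqrt{3}\right) = 14 \left(4 + 2 \sqrt{3}\right) = 56 + 28 \sqrt{3}$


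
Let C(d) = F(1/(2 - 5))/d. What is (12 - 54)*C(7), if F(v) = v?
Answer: 2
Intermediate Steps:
C(d) = -1/(3*d) (C(d) = 1/((2 - 5)*d) = 1/((-3)*d) = -1/(3*d))
(12 - 54)*C(7) = (12 - 54)*(-1/3/7) = -(-14)/7 = -42*(-1/21) = 2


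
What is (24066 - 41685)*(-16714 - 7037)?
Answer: 418468869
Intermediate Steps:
(24066 - 41685)*(-16714 - 7037) = -17619*(-23751) = 418468869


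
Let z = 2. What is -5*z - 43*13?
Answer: -569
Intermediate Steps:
-5*z - 43*13 = -5*2 - 43*13 = -10 - 559 = -569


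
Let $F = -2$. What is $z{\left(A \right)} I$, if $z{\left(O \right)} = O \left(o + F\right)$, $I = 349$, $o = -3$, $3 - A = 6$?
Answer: $5235$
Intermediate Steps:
$A = -3$ ($A = 3 - 6 = -3$)
$z{\left(O \right)} = - 5 O$ ($z{\left(O \right)} = O \left(-3 - 2\right) = O \left(-5\right) = - 5 O$)
$z{\left(A \right)} I = \left(-5\right) \left(-3\right) 349 = 15 \cdot 349 = 5235$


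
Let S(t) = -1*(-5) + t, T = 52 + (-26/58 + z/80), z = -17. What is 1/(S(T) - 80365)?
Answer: -2320/186316093 ≈ -1.2452e-5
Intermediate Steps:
T = 119107/2320 (T = 52 + (-26/58 - 17/80) = 52 + (-26*1/58 - 17*1/80) = 52 + (-13/29 - 17/80) = 52 - 1533/2320 = 119107/2320 ≈ 51.339)
S(t) = 5 + t
1/(S(T) - 80365) = 1/((5 + 119107/2320) - 80365) = 1/(130707/2320 - 80365) = 1/(-186316093/2320) = -2320/186316093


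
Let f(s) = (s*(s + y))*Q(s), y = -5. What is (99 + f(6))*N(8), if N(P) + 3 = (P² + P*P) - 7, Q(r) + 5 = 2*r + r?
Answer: 20886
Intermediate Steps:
Q(r) = -5 + 3*r (Q(r) = -5 + (2*r + r) = -5 + 3*r)
N(P) = -10 + 2*P² (N(P) = -3 + ((P² + P*P) - 7) = -3 + ((P² + P²) - 7) = -3 + (2*P² - 7) = -3 + (-7 + 2*P²) = -10 + 2*P²)
f(s) = s*(-5 + s)*(-5 + 3*s) (f(s) = (s*(s - 5))*(-5 + 3*s) = (s*(-5 + s))*(-5 + 3*s) = s*(-5 + s)*(-5 + 3*s))
(99 + f(6))*N(8) = (99 + 6*(-5 + 6)*(-5 + 3*6))*(-10 + 2*8²) = (99 + 6*1*(-5 + 18))*(-10 + 2*64) = (99 + 6*1*13)*(-10 + 128) = (99 + 78)*118 = 177*118 = 20886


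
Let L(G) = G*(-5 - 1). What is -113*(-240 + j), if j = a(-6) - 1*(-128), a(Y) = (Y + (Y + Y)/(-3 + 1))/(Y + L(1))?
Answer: 12656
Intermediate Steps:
L(G) = -6*G (L(G) = G*(-6) = -6*G)
a(Y) = 0 (a(Y) = (Y + (Y + Y)/(-3 + 1))/(Y - 6*1) = (Y + (2*Y)/(-2))/(Y - 6) = (Y + (2*Y)*(-½))/(-6 + Y) = (Y - Y)/(-6 + Y) = 0/(-6 + Y) = 0)
j = 128 (j = 0 - 1*(-128) = 0 + 128 = 128)
-113*(-240 + j) = -113*(-240 + 128) = -113*(-112) = 12656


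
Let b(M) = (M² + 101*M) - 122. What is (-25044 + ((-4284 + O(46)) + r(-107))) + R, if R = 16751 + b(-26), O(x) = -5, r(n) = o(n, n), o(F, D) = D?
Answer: -14761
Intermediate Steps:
r(n) = n
b(M) = -122 + M² + 101*M
R = 14679 (R = 16751 + (-122 + (-26)² + 101*(-26)) = 16751 + (-122 + 676 - 2626) = 16751 - 2072 = 14679)
(-25044 + ((-4284 + O(46)) + r(-107))) + R = (-25044 + ((-4284 - 5) - 107)) + 14679 = (-25044 + (-4289 - 107)) + 14679 = (-25044 - 4396) + 14679 = -29440 + 14679 = -14761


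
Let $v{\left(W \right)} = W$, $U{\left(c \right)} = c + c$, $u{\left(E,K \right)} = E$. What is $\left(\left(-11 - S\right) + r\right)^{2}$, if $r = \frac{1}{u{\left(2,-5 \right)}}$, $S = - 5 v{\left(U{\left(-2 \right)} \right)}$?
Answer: $\frac{3721}{4} \approx 930.25$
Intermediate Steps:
$U{\left(c \right)} = 2 c$
$S = 20$ ($S = - 5 \cdot 2 \left(-2\right) = \left(-5\right) \left(-4\right) = 20$)
$r = \frac{1}{2} \approx 0.5$
$\left(\left(-11 - S\right) + r\right)^{2} = \left(\left(-11 - 20\right) + \frac{1}{2}\right)^{2} = \left(-31 + \frac{1}{2}\right)^{2} = \left(- \frac{61}{2}\right)^{2} = \frac{3721}{4}$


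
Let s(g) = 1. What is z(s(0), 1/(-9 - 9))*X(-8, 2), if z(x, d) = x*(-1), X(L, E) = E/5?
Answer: -⅖ ≈ -0.40000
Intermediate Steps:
X(L, E) = E/5 (X(L, E) = E*(⅕) = E/5)
z(x, d) = -x
z(s(0), 1/(-9 - 9))*X(-8, 2) = (-1*1)*((⅕)*2) = -1*⅖ = -⅖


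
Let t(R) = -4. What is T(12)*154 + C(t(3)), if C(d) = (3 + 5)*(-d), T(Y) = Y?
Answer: 1880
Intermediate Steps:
C(d) = -8*d (C(d) = 8*(-d) = -8*d)
T(12)*154 + C(t(3)) = 12*154 - 8*(-4) = 1848 + 32 = 1880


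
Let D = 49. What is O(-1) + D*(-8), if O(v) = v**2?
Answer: -391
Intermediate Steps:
O(-1) + D*(-8) = (-1)**2 + 49*(-8) = 1 - 392 = -391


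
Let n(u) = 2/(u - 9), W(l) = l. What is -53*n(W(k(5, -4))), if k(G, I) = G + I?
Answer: 53/4 ≈ 13.250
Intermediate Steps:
n(u) = 2/(-9 + u)
-53*n(W(k(5, -4))) = -106/(-9 + (5 - 4)) = -106/(-9 + 1) = -106/(-8) = -106*(-1)/8 = -53*(-¼) = 53/4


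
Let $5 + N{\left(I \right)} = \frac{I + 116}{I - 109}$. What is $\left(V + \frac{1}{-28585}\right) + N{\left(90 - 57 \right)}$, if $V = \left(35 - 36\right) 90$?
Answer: $- \frac{210642941}{2172460} \approx -96.961$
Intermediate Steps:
$N{\left(I \right)} = -5 + \frac{116 + I}{-109 + I}$ ($N{\left(I \right)} = -5 + \frac{I + 116}{I - 109} = -5 + \frac{116 + I}{-109 + I}$)
$V = -90$ ($V = \left(-1\right) 90 = -90$)
$\left(V + \frac{1}{-28585}\right) + N{\left(90 - 57 \right)} = \left(-90 + \frac{1}{-28585}\right) + \frac{661 - 4 \left(90 - 57\right)}{-109 + \left(90 - 57\right)} = \left(-90 - \frac{1}{28585}\right) + \frac{661 - 4 \left(90 - 57\right)}{-109 + \left(90 - 57\right)} = - \frac{2572651}{28585} + \frac{661 - 132}{-109 + 33} = - \frac{2572651}{28585} + \frac{661 - 132}{-76} = - \frac{2572651}{28585} - \frac{529}{76} = - \frac{210642941}{2172460}$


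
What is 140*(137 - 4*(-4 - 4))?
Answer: 23660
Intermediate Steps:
140*(137 - 4*(-4 - 4)) = 140*(137 - 4*(-8)) = 140*(137 + 32) = 140*169 = 23660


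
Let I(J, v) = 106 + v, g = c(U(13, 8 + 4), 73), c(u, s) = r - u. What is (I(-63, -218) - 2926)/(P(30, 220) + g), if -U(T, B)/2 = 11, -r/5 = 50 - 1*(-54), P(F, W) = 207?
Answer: 3038/291 ≈ 10.440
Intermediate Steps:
r = -520 (r = -5*(50 - 1*(-54)) = -5*(50 + 54) = -5*104 = -520)
U(T, B) = -22 (U(T, B) = -2*11 = -22)
c(u, s) = -520 - u
g = -498 (g = -520 - 1*(-22) = -520 + 22 = -498)
(I(-63, -218) - 2926)/(P(30, 220) + g) = ((106 - 218) - 2926)/(207 - 498) = (-112 - 2926)/(-291) = -3038*(-1/291) = 3038/291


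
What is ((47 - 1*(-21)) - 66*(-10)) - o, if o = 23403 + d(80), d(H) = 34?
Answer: -22709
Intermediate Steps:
o = 23437 (o = 23403 + 34 = 23437)
((47 - 1*(-21)) - 66*(-10)) - o = ((47 - 1*(-21)) - 66*(-10)) - 1*23437 = ((47 + 21) + 660) - 23437 = (68 + 660) - 23437 = 728 - 23437 = -22709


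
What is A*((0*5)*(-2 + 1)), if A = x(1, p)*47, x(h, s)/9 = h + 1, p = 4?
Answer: 0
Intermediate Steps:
x(h, s) = 9 + 9*h (x(h, s) = 9*(h + 1) = 9*(1 + h) = 9 + 9*h)
A = 846 (A = (9 + 9*1)*47 = (9 + 9)*47 = 18*47 = 846)
A*((0*5)*(-2 + 1)) = 846*((0*5)*(-2 + 1)) = 846*(0*(-1)) = 846*0 = 0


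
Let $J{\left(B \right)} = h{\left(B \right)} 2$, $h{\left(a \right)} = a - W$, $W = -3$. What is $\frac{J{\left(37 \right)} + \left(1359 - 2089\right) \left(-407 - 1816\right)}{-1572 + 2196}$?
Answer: $\frac{811435}{312} \approx 2600.8$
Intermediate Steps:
$h{\left(a \right)} = 3 + a$ ($h{\left(a \right)} = a - -3 = a + 3 = 3 + a$)
$J{\left(B \right)} = 6 + 2 B$ ($J{\left(B \right)} = \left(3 + B\right) 2 = 6 + 2 B$)
$\frac{J{\left(37 \right)} + \left(1359 - 2089\right) \left(-407 - 1816\right)}{-1572 + 2196} = \frac{\left(6 + 2 \cdot 37\right) + \left(1359 - 2089\right) \left(-407 - 1816\right)}{-1572 + 2196} = \frac{\left(6 + 74\right) - -1622790}{624} = \left(80 + 1622790\right) \frac{1}{624} = 1622870 \cdot \frac{1}{624} = \frac{811435}{312}$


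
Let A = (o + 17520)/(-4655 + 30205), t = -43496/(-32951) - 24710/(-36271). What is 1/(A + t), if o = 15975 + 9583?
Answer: 26279246275/96899689349 ≈ 0.27120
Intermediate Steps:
t = 28817622/14399587 (t = -43496*(-1/32951) - 24710*(-1/36271) = 43496/32951 + 24710/36271 = 28817622/14399587 ≈ 2.0013)
o = 25558
A = 3077/1825 (A = (25558 + 17520)/(-4655 + 30205) = 43078/25550 = 43078*(1/25550) = 3077/1825 ≈ 1.6860)
1/(A + t) = 1/(3077/1825 + 28817622/14399587) = 1/(96899689349/26279246275) = 26279246275/96899689349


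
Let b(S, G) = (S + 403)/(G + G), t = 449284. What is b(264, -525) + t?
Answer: 471747533/1050 ≈ 4.4928e+5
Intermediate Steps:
b(S, G) = (403 + S)/(2*G) (b(S, G) = (403 + S)/((2*G)) = (403 + S)*(1/(2*G)) = (403 + S)/(2*G))
b(264, -525) + t = (½)*(403 + 264)/(-525) + 449284 = (½)*(-1/525)*667 + 449284 = -667/1050 + 449284 = 471747533/1050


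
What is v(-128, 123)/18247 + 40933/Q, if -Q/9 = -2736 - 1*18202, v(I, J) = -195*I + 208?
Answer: 5489612707/3438501174 ≈ 1.5965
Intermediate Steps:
v(I, J) = 208 - 195*I
Q = 188442 (Q = -9*(-2736 - 1*18202) = -9*(-2736 - 18202) = -9*(-20938) = 188442)
v(-128, 123)/18247 + 40933/Q = (208 - 195*(-128))/18247 + 40933/188442 = (208 + 24960)*(1/18247) + 40933*(1/188442) = 25168*(1/18247) + 40933/188442 = 25168/18247 + 40933/188442 = 5489612707/3438501174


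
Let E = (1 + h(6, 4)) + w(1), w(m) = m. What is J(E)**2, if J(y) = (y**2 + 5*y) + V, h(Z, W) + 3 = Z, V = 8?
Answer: 3364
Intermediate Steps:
h(Z, W) = -3 + Z
E = 5 (E = (1 + (-3 + 6)) + 1 = (1 + 3) + 1 = 4 + 1 = 5)
J(y) = 8 + y**2 + 5*y (J(y) = (y**2 + 5*y) + 8 = 8 + y**2 + 5*y)
J(E)**2 = (8 + 5**2 + 5*5)**2 = (8 + 25 + 25)**2 = 58**2 = 3364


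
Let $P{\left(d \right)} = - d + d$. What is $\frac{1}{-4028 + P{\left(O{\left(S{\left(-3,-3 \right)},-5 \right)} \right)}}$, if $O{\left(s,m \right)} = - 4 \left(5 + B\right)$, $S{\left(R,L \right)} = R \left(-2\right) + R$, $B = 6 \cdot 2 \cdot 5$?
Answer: $- \frac{1}{4028} \approx -0.00024826$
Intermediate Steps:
$B = 60$ ($B = 12 \cdot 5 = 60$)
$S{\left(R,L \right)} = - R$ ($S{\left(R,L \right)} = - 2 R + R = - R$)
$O{\left(s,m \right)} = -260$ ($O{\left(s,m \right)} = - 4 \left(5 + 60\right) = \left(-4\right) 65 = -260$)
$P{\left(d \right)} = 0$
$\frac{1}{-4028 + P{\left(O{\left(S{\left(-3,-3 \right)},-5 \right)} \right)}} = \frac{1}{-4028 + 0} = \frac{1}{-4028} = - \frac{1}{4028}$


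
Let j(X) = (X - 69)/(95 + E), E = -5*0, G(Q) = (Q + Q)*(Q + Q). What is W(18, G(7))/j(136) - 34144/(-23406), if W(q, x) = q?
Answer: 21155954/784101 ≈ 26.981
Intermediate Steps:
G(Q) = 4*Q**2 (G(Q) = (2*Q)*(2*Q) = 4*Q**2)
E = 0
j(X) = -69/95 + X/95 (j(X) = (X - 69)/(95 + 0) = (-69 + X)/95 = (-69 + X)*(1/95) = -69/95 + X/95)
W(18, G(7))/j(136) - 34144/(-23406) = 18/(-69/95 + (1/95)*136) - 34144/(-23406) = 18/(-69/95 + 136/95) - 34144*(-1/23406) = 18/(67/95) + 17072/11703 = 18*(95/67) + 17072/11703 = 1710/67 + 17072/11703 = 21155954/784101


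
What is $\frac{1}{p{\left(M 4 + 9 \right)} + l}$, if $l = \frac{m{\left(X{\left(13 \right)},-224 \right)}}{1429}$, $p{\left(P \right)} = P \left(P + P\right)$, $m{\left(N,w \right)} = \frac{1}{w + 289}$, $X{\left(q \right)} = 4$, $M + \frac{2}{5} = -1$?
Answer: $\frac{464425}{10737511} \approx 0.043253$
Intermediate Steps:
$M = - \frac{7}{5}$ ($M = - \frac{2}{5} - 1 = - \frac{7}{5} \approx -1.4$)
$m{\left(N,w \right)} = \frac{1}{289 + w}$
$p{\left(P \right)} = 2 P^{2}$ ($p{\left(P \right)} = P 2 P = 2 P^{2}$)
$l = \frac{1}{92885}$ ($l = \frac{1}{\left(289 - 224\right) 1429} = \frac{1}{65} \cdot \frac{1}{1429} = \frac{1}{92885} \approx 1.0766 \cdot 10^{-5}$)
$\frac{1}{p{\left(M 4 + 9 \right)} + l} = \frac{1}{2 \left(\left(- \frac{7}{5}\right) 4 + 9\right)^{2} + \frac{1}{92885}} = \frac{1}{2 \left(- \frac{28}{5} + 9\right)^{2} + \frac{1}{92885}} = \frac{1}{2 \left(\frac{17}{5}\right)^{2} + \frac{1}{92885}} = \frac{1}{2 \cdot \frac{289}{25} + \frac{1}{92885}} = \frac{1}{\frac{578}{25} + \frac{1}{92885}} = \frac{1}{\frac{10737511}{464425}} = \frac{464425}{10737511}$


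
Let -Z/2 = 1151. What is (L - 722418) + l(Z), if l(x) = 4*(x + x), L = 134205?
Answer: -606629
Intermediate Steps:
Z = -2302 (Z = -2*1151 = -2302)
l(x) = 8*x (l(x) = 4*(2*x) = 8*x)
(L - 722418) + l(Z) = (134205 - 722418) + 8*(-2302) = -588213 - 18416 = -606629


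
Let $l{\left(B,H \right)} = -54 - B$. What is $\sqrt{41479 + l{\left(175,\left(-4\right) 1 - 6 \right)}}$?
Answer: $25 \sqrt{66} \approx 203.1$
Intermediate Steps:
$\sqrt{41479 + l{\left(175,\left(-4\right) 1 - 6 \right)}} = \sqrt{41479 - 229} = \sqrt{41250} = 25 \sqrt{66}$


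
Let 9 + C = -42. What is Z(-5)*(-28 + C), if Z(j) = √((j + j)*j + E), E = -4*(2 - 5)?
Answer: -79*√62 ≈ -622.05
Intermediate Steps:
E = 12 (E = -4*(-3) = 12)
C = -51 (C = -9 - 42 = -51)
Z(j) = √(12 + 2*j²) (Z(j) = √((j + j)*j + 12) = √((2*j)*j + 12) = √(2*j² + 12) = √(12 + 2*j²))
Z(-5)*(-28 + C) = √(12 + 2*(-5)²)*(-28 - 51) = √(12 + 2*25)*(-79) = √(12 + 50)*(-79) = √62*(-79) = -79*√62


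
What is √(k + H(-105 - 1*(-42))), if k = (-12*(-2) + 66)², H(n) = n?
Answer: 3*√893 ≈ 89.649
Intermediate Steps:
k = 8100 (k = (24 + 66)² = 90² = 8100)
√(k + H(-105 - 1*(-42))) = √(8100 + (-105 - 1*(-42))) = √(8100 + (-105 + 42)) = √(8100 - 63) = √8037 = 3*√893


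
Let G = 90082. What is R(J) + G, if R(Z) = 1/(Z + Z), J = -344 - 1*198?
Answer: 97648887/1084 ≈ 90082.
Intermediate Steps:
J = -542 (J = -344 - 198 = -542)
R(Z) = 1/(2*Z)
R(J) + G = (1/2)/(-542) + 90082 = (1/2)*(-1/542) + 90082 = -1/1084 + 90082 = 97648887/1084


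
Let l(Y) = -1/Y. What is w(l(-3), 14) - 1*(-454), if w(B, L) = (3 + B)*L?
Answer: 1502/3 ≈ 500.67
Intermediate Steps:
w(B, L) = L*(3 + B)
w(l(-3), 14) - 1*(-454) = 14*(3 - 1/(-3)) - 1*(-454) = 14*(3 - 1*(-1/3)) + 454 = 14*(3 + 1/3) + 454 = 14*(10/3) + 454 = 140/3 + 454 = 1502/3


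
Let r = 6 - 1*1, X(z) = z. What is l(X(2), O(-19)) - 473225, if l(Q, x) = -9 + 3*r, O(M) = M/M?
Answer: -473219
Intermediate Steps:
O(M) = 1
r = 5 (r = 6 - 1 = 5)
l(Q, x) = 6 (l(Q, x) = -9 + 3*5 = -9 + 15 = 6)
l(X(2), O(-19)) - 473225 = 6 - 473225 = -473219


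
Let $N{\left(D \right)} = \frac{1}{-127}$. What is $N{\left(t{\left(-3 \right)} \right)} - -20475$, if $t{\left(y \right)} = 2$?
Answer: $\frac{2600324}{127} \approx 20475.0$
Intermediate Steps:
$N{\left(D \right)} = - \frac{1}{127}$
$N{\left(t{\left(-3 \right)} \right)} - -20475 = - \frac{1}{127} - -20475 = - \frac{1}{127} + 20475 = \frac{2600324}{127}$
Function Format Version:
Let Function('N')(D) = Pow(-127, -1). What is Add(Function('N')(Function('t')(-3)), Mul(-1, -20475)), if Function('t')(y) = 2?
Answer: Rational(2600324, 127) ≈ 20475.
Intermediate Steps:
Function('N')(D) = Rational(-1, 127)
Add(Function('N')(Function('t')(-3)), Mul(-1, -20475)) = Add(Rational(-1, 127), Mul(-1, -20475)) = Add(Rational(-1, 127), 20475) = Rational(2600324, 127)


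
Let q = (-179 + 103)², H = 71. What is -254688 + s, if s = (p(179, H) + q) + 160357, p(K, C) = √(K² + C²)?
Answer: -88555 + √37082 ≈ -88362.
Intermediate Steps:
p(K, C) = √(C² + K²)
q = 5776 (q = (-76)² = 5776)
s = 166133 + √37082 (s = (√(71² + 179²) + 5776) + 160357 = (√(5041 + 32041) + 5776) + 160357 = (√37082 + 5776) + 160357 = (5776 + √37082) + 160357 = 166133 + √37082 ≈ 1.6633e+5)
-254688 + s = -254688 + (166133 + √37082) = -88555 + √37082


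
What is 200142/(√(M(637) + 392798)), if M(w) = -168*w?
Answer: 100071*√285782/142891 ≈ 374.39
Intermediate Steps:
200142/(√(M(637) + 392798)) = 200142/(√(-168*637 + 392798)) = 200142/(√(-107016 + 392798)) = 200142/(√285782) = 200142*(√285782/285782) = 100071*√285782/142891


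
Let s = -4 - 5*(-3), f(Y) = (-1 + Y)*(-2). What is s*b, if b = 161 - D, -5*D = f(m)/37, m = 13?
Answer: 327371/185 ≈ 1769.6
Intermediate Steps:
f(Y) = 2 - 2*Y
s = 11 (s = -4 + 15 = 11)
D = 24/185 (D = -(2 - 2*13)/(5*37) = -(2 - 26)/(5*37) = -(-24)/(5*37) = -⅕*(-24/37) = 24/185 ≈ 0.12973)
b = 29761/185 (b = 161 - 1*24/185 = 161 - 24/185 = 29761/185 ≈ 160.87)
s*b = 11*(29761/185) = 327371/185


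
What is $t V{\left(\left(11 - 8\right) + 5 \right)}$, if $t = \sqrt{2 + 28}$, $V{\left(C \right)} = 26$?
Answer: $26 \sqrt{30} \approx 142.41$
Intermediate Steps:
$t = \sqrt{30} \approx 5.4772$
$t V{\left(\left(11 - 8\right) + 5 \right)} = \sqrt{30} \cdot 26 = 26 \sqrt{30}$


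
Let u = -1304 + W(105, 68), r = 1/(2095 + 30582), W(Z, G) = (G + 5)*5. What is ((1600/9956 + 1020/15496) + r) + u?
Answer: -295792722385257/315084247322 ≈ -938.77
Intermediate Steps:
W(Z, G) = 25 + 5*G (W(Z, G) = (5 + G)*5 = 25 + 5*G)
r = 1/32677 ≈ 3.0603e-5
u = -939 (u = -1304 + (25 + 5*68) = -1304 + (25 + 340) = -1304 + 365 = -939)
((1600/9956 + 1020/15496) + r) + u = ((1600/9956 + 1020/15496) + 1/32677) - 939 = ((1600*(1/9956) + 1020*(1/15496)) + 1/32677) - 939 = ((400/2489 + 255/3874) + 1/32677) - 939 = (2184295/9642386 + 1/32677) - 939 = 71385850101/315084247322 - 939 = -295792722385257/315084247322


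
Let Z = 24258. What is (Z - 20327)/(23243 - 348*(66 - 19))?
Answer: 3931/6887 ≈ 0.57079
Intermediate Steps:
(Z - 20327)/(23243 - 348*(66 - 19)) = (24258 - 20327)/(23243 - 348*(66 - 19)) = 3931/(23243 - 348*47) = 3931/(23243 - 16356) = 3931/6887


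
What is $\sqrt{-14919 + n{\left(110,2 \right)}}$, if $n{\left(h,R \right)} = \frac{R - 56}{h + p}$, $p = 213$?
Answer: $\frac{i \sqrt{1556501793}}{323} \approx 122.14 i$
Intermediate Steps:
$n{\left(h,R \right)} = \frac{-56 + R}{213 + h}$ ($n{\left(h,R \right)} = \frac{R - 56}{h + 213} = \frac{-56 + R}{213 + h}$)
$\sqrt{-14919 + n{\left(110,2 \right)}} = \sqrt{-14919 + \frac{-56 + 2}{213 + 110}} = \sqrt{-14919 + \frac{1}{323} \left(-54\right)} = \sqrt{-14919 - \frac{54}{323}} = \sqrt{- \frac{4818891}{323}} = \frac{i \sqrt{1556501793}}{323}$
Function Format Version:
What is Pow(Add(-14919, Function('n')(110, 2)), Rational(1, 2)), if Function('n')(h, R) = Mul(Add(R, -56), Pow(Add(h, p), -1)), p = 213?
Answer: Mul(Rational(1, 323), I, Pow(1556501793, Rational(1, 2))) ≈ Mul(122.14, I)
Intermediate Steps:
Function('n')(h, R) = Mul(Pow(Add(213, h), -1), Add(-56, R)) (Function('n')(h, R) = Mul(Add(R, -56), Pow(Add(h, 213), -1)) = Mul(Add(-56, R), Pow(Add(213, h), -1)) = Mul(Pow(Add(213, h), -1), Add(-56, R)))
Pow(Add(-14919, Function('n')(110, 2)), Rational(1, 2)) = Pow(Add(-14919, Mul(Pow(Add(213, 110), -1), Add(-56, 2))), Rational(1, 2)) = Pow(Add(-14919, Mul(Pow(323, -1), -54)), Rational(1, 2)) = Pow(Add(-14919, Mul(Rational(1, 323), -54)), Rational(1, 2)) = Pow(Add(-14919, Rational(-54, 323)), Rational(1, 2)) = Pow(Rational(-4818891, 323), Rational(1, 2)) = Mul(Rational(1, 323), I, Pow(1556501793, Rational(1, 2)))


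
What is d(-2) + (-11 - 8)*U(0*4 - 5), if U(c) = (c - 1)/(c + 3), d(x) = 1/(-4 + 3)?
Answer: -58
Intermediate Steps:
d(x) = -1 (d(x) = 1/(-1) = -1)
U(c) = (-1 + c)/(3 + c)
d(-2) + (-11 - 8)*U(0*4 - 5) = -1 + (-11 - 8)*((-1 + (0*4 - 5))/(3 + (0*4 - 5))) = -1 - 19*(-1 + (0 - 5))/(3 + (0 - 5)) = -1 - 19*(-1 - 5)/(3 - 5) = -1 - 19*(-6)/(-2) = -1 - (-19)*(-6)/2 = -1 - 19*3 = -1 - 57 = -58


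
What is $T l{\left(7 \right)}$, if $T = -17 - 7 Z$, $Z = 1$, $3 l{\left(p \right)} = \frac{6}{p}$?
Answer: $- \frac{48}{7} \approx -6.8571$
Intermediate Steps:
$l{\left(p \right)} = \frac{2}{p}$ ($l{\left(p \right)} = \frac{6 \frac{1}{p}}{3} = \frac{2}{p}$)
$T = -24$ ($T = -17 - 7 = -24$)
$T l{\left(7 \right)} = - 24 \cdot \frac{2}{7} = - 24 \cdot 2 \cdot \frac{1}{7} = \left(-24\right) \frac{2}{7} = - \frac{48}{7}$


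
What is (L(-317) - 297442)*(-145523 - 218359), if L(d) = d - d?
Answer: 108233789844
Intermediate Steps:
L(d) = 0
(L(-317) - 297442)*(-145523 - 218359) = (0 - 297442)*(-145523 - 218359) = -297442*(-363882) = 108233789844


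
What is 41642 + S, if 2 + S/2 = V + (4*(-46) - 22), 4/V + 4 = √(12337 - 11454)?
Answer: 35742974/867 + 8*√883/867 ≈ 41226.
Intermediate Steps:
V = 4/(-4 + √883) (V = 4/(-4 + √(12337 - 11454)) = 4/(-4 + √883) ≈ 0.15555)
S = -360640/867 + 8*√883/867 (S = -4 + 2*((16/867 + 4*√883/867) + (4*(-46) - 22)) = -4 + 2*((16/867 + 4*√883/867) + (-184 - 22)) = -4 + 2*((16/867 + 4*√883/867) - 206) = -4 + 2*(-178586/867 + 4*√883/867) = -4 + (-357172/867 + 8*√883/867) = -360640/867 + 8*√883/867 ≈ -415.69)
41642 + S = 41642 + (-360640/867 + 8*√883/867) = 35742974/867 + 8*√883/867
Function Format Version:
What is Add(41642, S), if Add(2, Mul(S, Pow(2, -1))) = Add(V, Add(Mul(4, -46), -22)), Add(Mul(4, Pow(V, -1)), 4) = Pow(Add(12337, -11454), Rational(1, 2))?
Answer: Add(Rational(35742974, 867), Mul(Rational(8, 867), Pow(883, Rational(1, 2)))) ≈ 41226.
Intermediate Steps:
V = Mul(4, Pow(Add(-4, Pow(883, Rational(1, 2))), -1)) (V = Mul(4, Pow(Add(-4, Pow(Add(12337, -11454), Rational(1, 2))), -1)) = Mul(4, Pow(Add(-4, Pow(883, Rational(1, 2))), -1)) ≈ 0.15555)
S = Add(Rational(-360640, 867), Mul(Rational(8, 867), Pow(883, Rational(1, 2)))) (S = Add(-4, Mul(2, Add(Add(Rational(16, 867), Mul(Rational(4, 867), Pow(883, Rational(1, 2)))), Add(Mul(4, -46), -22)))) = Add(-4, Mul(2, Add(Add(Rational(16, 867), Mul(Rational(4, 867), Pow(883, Rational(1, 2)))), Add(-184, -22)))) = Add(-4, Mul(2, Add(Add(Rational(16, 867), Mul(Rational(4, 867), Pow(883, Rational(1, 2)))), -206))) = Add(-4, Mul(2, Add(Rational(-178586, 867), Mul(Rational(4, 867), Pow(883, Rational(1, 2)))))) = Add(-4, Add(Rational(-357172, 867), Mul(Rational(8, 867), Pow(883, Rational(1, 2))))) = Add(Rational(-360640, 867), Mul(Rational(8, 867), Pow(883, Rational(1, 2)))) ≈ -415.69)
Add(41642, S) = Add(41642, Add(Rational(-360640, 867), Mul(Rational(8, 867), Pow(883, Rational(1, 2))))) = Add(Rational(35742974, 867), Mul(Rational(8, 867), Pow(883, Rational(1, 2))))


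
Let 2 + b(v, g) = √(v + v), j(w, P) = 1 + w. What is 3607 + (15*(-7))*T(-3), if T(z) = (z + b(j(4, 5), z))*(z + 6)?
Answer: 5182 - 315*√10 ≈ 4185.9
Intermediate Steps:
b(v, g) = -2 + √2*√v (b(v, g) = -2 + √(v + v) = -2 + √(2*v) = -2 + √2*√v)
T(z) = (6 + z)*(-2 + z + √10) (T(z) = (z + (-2 + √2*√(1 + 4)))*(z + 6) = (z + (-2 + √2*√5))*(6 + z) = (z + (-2 + √10))*(6 + z) = (-2 + z + √10)*(6 + z) = (6 + z)*(-2 + z + √10))
3607 + (15*(-7))*T(-3) = 3607 + (15*(-7))*(-12 + (-3)² + 4*(-3) + 6*√10 - 3*√10) = 3607 - 105*(-12 + 9 - 12 + 6*√10 - 3*√10) = 3607 - 105*(-15 + 3*√10) = 3607 + (1575 - 315*√10) = 5182 - 315*√10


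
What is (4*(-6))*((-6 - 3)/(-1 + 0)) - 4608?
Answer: -4824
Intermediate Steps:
(4*(-6))*((-6 - 3)/(-1 + 0)) - 4608 = -(-216)/(-1) - 4608 = -(-216)*(-1) - 4608 = -24*9 - 4608 = -216 - 4608 = -4824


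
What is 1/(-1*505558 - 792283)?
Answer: -1/1297841 ≈ -7.7051e-7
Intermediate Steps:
1/(-1*505558 - 792283) = 1/(-505558 - 792283) = 1/(-1297841) = -1/1297841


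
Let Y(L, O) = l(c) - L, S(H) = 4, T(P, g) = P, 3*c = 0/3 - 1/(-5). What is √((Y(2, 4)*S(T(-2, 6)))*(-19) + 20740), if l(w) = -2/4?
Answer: √20930 ≈ 144.67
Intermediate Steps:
c = 1/15 (c = (0/3 - 1/(-5))/3 = (0*(⅓) - 1*(-⅕))/3 = (0 + ⅕)/3 = (⅓)*(⅕) = 1/15 ≈ 0.066667)
l(w) = -½ (l(w) = -2*¼ = -½)
Y(L, O) = -½ - L
√((Y(2, 4)*S(T(-2, 6)))*(-19) + 20740) = √(((-½ - 1*2)*4)*(-19) + 20740) = √(((-½ - 2)*4)*(-19) + 20740) = √(-5/2*4*(-19) + 20740) = √(-10*(-19) + 20740) = √(190 + 20740) = √20930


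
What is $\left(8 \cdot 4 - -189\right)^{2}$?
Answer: $48841$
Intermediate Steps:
$\left(8 \cdot 4 - -189\right)^{2} = \left(32 + 189\right)^{2} = 221^{2} = 48841$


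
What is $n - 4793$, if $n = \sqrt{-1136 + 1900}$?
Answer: $-4793 + 2 \sqrt{191} \approx -4765.4$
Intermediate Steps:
$n = 2 \sqrt{191}$ ($n = \sqrt{764} = 2 \sqrt{191} \approx 27.641$)
$n - 4793 = 2 \sqrt{191} - 4793 = -4793 + 2 \sqrt{191}$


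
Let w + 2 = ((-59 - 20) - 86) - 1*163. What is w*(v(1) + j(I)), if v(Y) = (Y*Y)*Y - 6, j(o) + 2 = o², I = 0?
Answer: 2310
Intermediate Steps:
j(o) = -2 + o²
v(Y) = -6 + Y³ (v(Y) = Y²*Y - 6 = Y³ - 6 = -6 + Y³)
w = -330 (w = -2 + (((-59 - 20) - 86) - 1*163) = -2 + ((-79 - 86) - 163) = -2 + (-165 - 163) = -2 - 328 = -330)
w*(v(1) + j(I)) = -330*((-6 + 1³) + (-2 + 0²)) = -330*((-6 + 1) + (-2 + 0)) = -330*(-5 - 2) = -330*(-7) = 2310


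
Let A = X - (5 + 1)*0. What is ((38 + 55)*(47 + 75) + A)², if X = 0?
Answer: 128731716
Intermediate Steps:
A = 0 (A = 0 - (5 + 1)*0 = 0 - 1*6*0 = 0 - 6*0 = 0 + 0 = 0)
((38 + 55)*(47 + 75) + A)² = ((38 + 55)*(47 + 75) + 0)² = (93*122 + 0)² = (11346 + 0)² = 11346² = 128731716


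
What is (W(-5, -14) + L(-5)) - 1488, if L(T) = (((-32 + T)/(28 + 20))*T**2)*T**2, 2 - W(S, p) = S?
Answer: -94213/48 ≈ -1962.8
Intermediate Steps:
W(S, p) = 2 - S
L(T) = T**4*(-2/3 + T/48) (L(T) = (((-32 + T)/48)*T**2)*T**2 = (((-32 + T)*(1/48))*T**2)*T**2 = ((-2/3 + T/48)*T**2)*T**2 = (T**2*(-2/3 + T/48))*T**2 = T**4*(-2/3 + T/48))
(W(-5, -14) + L(-5)) - 1488 = ((2 - 1*(-5)) + (1/48)*(-5)**4*(-32 - 5)) - 1488 = ((2 + 5) + (1/48)*625*(-37)) - 1488 = (7 - 23125/48) - 1488 = -22789/48 - 1488 = -94213/48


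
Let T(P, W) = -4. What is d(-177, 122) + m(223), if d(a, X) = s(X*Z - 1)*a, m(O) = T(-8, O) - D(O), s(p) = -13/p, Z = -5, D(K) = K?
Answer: -10846/47 ≈ -230.77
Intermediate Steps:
m(O) = -4 - O
d(a, X) = -13*a/(-1 - 5*X) (d(a, X) = (-13/(X*(-5) - 1))*a = (-13/(-5*X - 1))*a = (-13/(-1 - 5*X))*a = -13*a/(-1 - 5*X))
d(-177, 122) + m(223) = 13*(-177)/(1 + 5*122) + (-4 - 1*223) = 13*(-177)/(1 + 610) + (-4 - 223) = 13*(-177)/611 - 227 = 13*(-177)*(1/611) - 227 = -177/47 - 227 = -10846/47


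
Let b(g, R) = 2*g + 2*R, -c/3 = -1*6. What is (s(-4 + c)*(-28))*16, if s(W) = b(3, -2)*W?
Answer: -12544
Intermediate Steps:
c = 18 (c = -(-3)*6 = -3*(-6) = 18)
b(g, R) = 2*R + 2*g
s(W) = 2*W (s(W) = (2*(-2) + 2*3)*W = (-4 + 6)*W = 2*W)
(s(-4 + c)*(-28))*16 = ((2*(-4 + 18))*(-28))*16 = ((2*14)*(-28))*16 = (28*(-28))*16 = -784*16 = -12544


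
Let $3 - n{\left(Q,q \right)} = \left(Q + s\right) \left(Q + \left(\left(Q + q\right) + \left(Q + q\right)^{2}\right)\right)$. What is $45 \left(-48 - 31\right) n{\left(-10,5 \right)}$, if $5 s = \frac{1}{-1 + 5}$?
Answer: $- \frac{728775}{2} \approx -3.6439 \cdot 10^{5}$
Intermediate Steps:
$s = \frac{1}{20}$ ($s = \frac{1}{5 \left(-1 + 5\right)} = \frac{1}{5 \cdot 4} = \frac{1}{5} \cdot \frac{1}{4} = \frac{1}{20} \approx 0.05$)
$n{\left(Q,q \right)} = 3 - \left(\frac{1}{20} + Q\right) \left(q + \left(Q + q\right)^{2} + 2 Q\right)$ ($n{\left(Q,q \right)} = 3 - \left(Q + \frac{1}{20}\right) \left(Q + \left(\left(Q + q\right) + \left(Q + q\right)^{2}\right)\right) = 3 - \left(\frac{1}{20} + Q\right) \left(Q + \left(Q + q + \left(Q + q\right)^{2}\right)\right) = 3 - \left(\frac{1}{20} + Q\right) \left(q + \left(Q + q\right)^{2} + 2 Q\right)$)
$45 \left(-48 - 31\right) n{\left(-10,5 \right)} = 45 \left(-48 - 31\right) \left(3 - 2 \left(-10\right)^{2} - -1 - \frac{1}{4} - \frac{\left(-10 + 5\right)^{2}}{20} - \left(-10\right) 5 - - 10 \left(-10 + 5\right)^{2}\right) = 45 \left(-48 - 31\right) \left(3 - 200 + 1 - \frac{1}{4} - \frac{\left(-5\right)^{2}}{20} + 50 - - 10 \left(-5\right)^{2}\right) = 45 \left(-79\right) \left(3 - 200 + 1 - \frac{1}{4} - \frac{5}{4} + 50 - \left(-10\right) 25\right) = - 3555 \left(3 - 200 + 1 - \frac{1}{4} - \frac{5}{4} + 50 + 250\right) = \left(-3555\right) \frac{205}{2} = - \frac{728775}{2}$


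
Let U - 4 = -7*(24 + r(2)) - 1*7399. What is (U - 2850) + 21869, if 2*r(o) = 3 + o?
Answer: 22877/2 ≈ 11439.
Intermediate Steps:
r(o) = 3/2 + o/2 (r(o) = (3 + o)/2 = 3/2 + o/2)
U = -15161/2 (U = 4 + (-7*(24 + (3/2 + (½)*2)) - 1*7399) = 4 + (-7*(24 + (3/2 + 1)) - 7399) = 4 + (-7*(24 + 5/2) - 7399) = 4 + (-7*53/2 - 7399) = 4 + (-371/2 - 7399) = 4 - 15169/2 = -15161/2 ≈ -7580.5)
(U - 2850) + 21869 = (-15161/2 - 2850) + 21869 = -20861/2 + 21869 = 22877/2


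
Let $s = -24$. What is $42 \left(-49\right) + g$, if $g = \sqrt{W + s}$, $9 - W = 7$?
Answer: $-2058 + i \sqrt{22} \approx -2058.0 + 4.6904 i$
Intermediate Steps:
$W = 2$ ($W = 9 - 7 = 2$)
$g = i \sqrt{22}$ ($g = \sqrt{2 - 24} = \sqrt{-22} = i \sqrt{22} \approx 4.6904 i$)
$42 \left(-49\right) + g = 42 \left(-49\right) + i \sqrt{22} = -2058 + i \sqrt{22}$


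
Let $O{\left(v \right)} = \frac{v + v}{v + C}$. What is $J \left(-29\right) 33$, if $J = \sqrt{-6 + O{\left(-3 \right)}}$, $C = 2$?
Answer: $0$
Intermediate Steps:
$O{\left(v \right)} = \frac{2 v}{2 + v}$ ($O{\left(v \right)} = \frac{v + v}{v + 2} = \frac{2 v}{2 + v}$)
$J = 0$ ($J = \sqrt{-6 + 2 \left(-3\right) \frac{1}{2 - 3}} = \sqrt{-6 + 2 \left(-3\right) \frac{1}{-1}} = \sqrt{-6 + 2 \left(-3\right) \left(-1\right)} = \sqrt{-6 + 6} = \sqrt{0} = 0$)
$J \left(-29\right) 33 = 0 \left(-29\right) 33 = 0 \cdot 33 = 0$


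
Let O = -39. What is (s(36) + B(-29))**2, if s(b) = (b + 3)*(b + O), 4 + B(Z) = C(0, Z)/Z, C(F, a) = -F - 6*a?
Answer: 16129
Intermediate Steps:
B(Z) = -10 (B(Z) = -4 + (-1*0 - 6*Z)/Z = -4 + (0 - 6*Z)/Z = -4 + (-6*Z)/Z = -4 - 6 = -10)
s(b) = (-39 + b)*(3 + b) (s(b) = (b + 3)*(b - 39) = (3 + b)*(-39 + b) = (-39 + b)*(3 + b))
(s(36) + B(-29))**2 = ((-117 + 36**2 - 36*36) - 10)**2 = ((-117 + 1296 - 1296) - 10)**2 = (-117 - 10)**2 = (-127)**2 = 16129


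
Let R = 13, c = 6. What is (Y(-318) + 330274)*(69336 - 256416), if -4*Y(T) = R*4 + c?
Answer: -61784947260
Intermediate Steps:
Y(T) = -29/2 (Y(T) = -(13*4 + 6)/4 = -(52 + 6)/4 = -1/4*58 = -29/2)
(Y(-318) + 330274)*(69336 - 256416) = (-29/2 + 330274)*(69336 - 256416) = (660519/2)*(-187080) = -61784947260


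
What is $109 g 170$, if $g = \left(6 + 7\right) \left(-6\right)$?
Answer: $-1445340$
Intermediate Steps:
$g = -78$ ($g = 13 \left(-6\right) = -78$)
$109 g 170 = 109 \left(-78\right) 170 = \left(-8502\right) 170 = -1445340$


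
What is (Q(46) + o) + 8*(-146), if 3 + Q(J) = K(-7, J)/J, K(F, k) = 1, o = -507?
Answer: -77187/46 ≈ -1678.0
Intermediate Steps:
Q(J) = -3 + 1/J
(Q(46) + o) + 8*(-146) = ((-3 + 1/46) - 507) + 8*(-146) = ((-3 + 1/46) - 507) - 1168 = (-137/46 - 507) - 1168 = -23459/46 - 1168 = -77187/46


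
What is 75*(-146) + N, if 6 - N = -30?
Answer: -10914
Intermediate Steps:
N = 36 (N = 6 - 1*(-30) = 6 + 30 = 36)
75*(-146) + N = 75*(-146) + 36 = -10950 + 36 = -10914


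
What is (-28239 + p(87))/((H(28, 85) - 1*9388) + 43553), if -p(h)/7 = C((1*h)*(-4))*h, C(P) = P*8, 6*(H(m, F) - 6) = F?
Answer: 10003302/205111 ≈ 48.770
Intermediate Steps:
H(m, F) = 6 + F/6
C(P) = 8*P
p(h) = 224*h² (p(h) = -7*8*((1*h)*(-4))*h = -7*8*(h*(-4))*h = -7*8*(-4*h)*h = -7*(-32*h)*h = -(-224)*h² = 224*h²)
(-28239 + p(87))/((H(28, 85) - 1*9388) + 43553) = (-28239 + 224*87²)/(((6 + (⅙)*85) - 1*9388) + 43553) = (-28239 + 224*7569)/(((6 + 85/6) - 9388) + 43553) = (-28239 + 1695456)/((121/6 - 9388) + 43553) = 1667217/(-56207/6 + 43553) = 1667217/(205111/6) = 1667217*(6/205111) = 10003302/205111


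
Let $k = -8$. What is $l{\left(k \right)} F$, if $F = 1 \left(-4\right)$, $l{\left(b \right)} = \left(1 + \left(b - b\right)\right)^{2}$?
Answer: $-4$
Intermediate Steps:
$l{\left(b \right)} = 1$ ($l{\left(b \right)} = \left(1 + 0\right)^{2} = 1^{2} = 1$)
$F = -4$
$l{\left(k \right)} F = 1 \left(-4\right) = -4$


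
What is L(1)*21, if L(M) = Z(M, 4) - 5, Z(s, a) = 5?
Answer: 0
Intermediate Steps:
L(M) = 0 (L(M) = 5 - 5 = 0)
L(1)*21 = 0*21 = 0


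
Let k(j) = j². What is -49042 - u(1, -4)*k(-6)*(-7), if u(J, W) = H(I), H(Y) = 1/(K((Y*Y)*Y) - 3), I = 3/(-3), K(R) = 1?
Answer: -49168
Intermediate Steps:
I = -1 (I = 3*(-⅓) = -1)
H(Y) = -½ (H(Y) = 1/(1 - 3) = 1/(-2) = -½)
u(J, W) = -½
-49042 - u(1, -4)*k(-6)*(-7) = -49042 - (-½*(-6)²)*(-7) = -49042 - (-½*36)*(-7) = -49042 - (-18)*(-7) = -49042 - 1*126 = -49042 - 126 = -49168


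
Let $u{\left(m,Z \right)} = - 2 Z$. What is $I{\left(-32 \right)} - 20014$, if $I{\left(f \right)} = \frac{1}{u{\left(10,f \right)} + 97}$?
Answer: $- \frac{3222253}{161} \approx -20014.0$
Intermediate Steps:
$I{\left(f \right)} = \frac{1}{97 - 2 f}$ ($I{\left(f \right)} = \frac{1}{- 2 f + 97} = \frac{1}{97 - 2 f}$)
$I{\left(-32 \right)} - 20014 = - \frac{1}{-97 + 2 \left(-32\right)} - 20014 = - \frac{1}{-97 - 64} - 20014 = - \frac{1}{-161} - 20014 = \left(-1\right) \left(- \frac{1}{161}\right) - 20014 = \frac{1}{161} - 20014 = - \frac{3222253}{161}$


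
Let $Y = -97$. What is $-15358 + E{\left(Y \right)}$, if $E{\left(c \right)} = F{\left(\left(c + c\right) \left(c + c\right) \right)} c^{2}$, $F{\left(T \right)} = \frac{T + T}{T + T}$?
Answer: $-5949$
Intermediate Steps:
$F{\left(T \right)} = 1$ ($F{\left(T \right)} = \frac{2 T}{2 T} = 2 T \frac{1}{2 T} = 1$)
$E{\left(c \right)} = c^{2}$ ($E{\left(c \right)} = 1 c^{2} = c^{2}$)
$-15358 + E{\left(Y \right)} = -15358 + \left(-97\right)^{2} = -15358 + 9409 = -5949$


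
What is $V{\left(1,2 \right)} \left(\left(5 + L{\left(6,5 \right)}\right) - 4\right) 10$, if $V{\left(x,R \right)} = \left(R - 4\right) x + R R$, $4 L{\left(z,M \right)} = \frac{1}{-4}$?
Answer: $\frac{75}{4} \approx 18.75$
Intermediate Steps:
$L{\left(z,M \right)} = - \frac{1}{16}$ ($L{\left(z,M \right)} = \frac{1}{4 \left(-4\right)} = \frac{1}{4} \left(- \frac{1}{4}\right) = - \frac{1}{16}$)
$V{\left(x,R \right)} = R^{2} + x \left(-4 + R\right)$ ($V{\left(x,R \right)} = \left(R - 4\right) x + R^{2} = \left(-4 + R\right) x + R^{2} = x \left(-4 + R\right) + R^{2} = R^{2} + x \left(-4 + R\right)$)
$V{\left(1,2 \right)} \left(\left(5 + L{\left(6,5 \right)}\right) - 4\right) 10 = \left(2^{2} - 4 + 2 \cdot 1\right) \left(\left(5 - \frac{1}{16}\right) - 4\right) 10 = \left(4 - 4 + 2\right) \left(\frac{79}{16} - 4\right) 10 = 2 \cdot \frac{15}{16} \cdot 10 = \frac{15}{8} \cdot 10 = \frac{75}{4}$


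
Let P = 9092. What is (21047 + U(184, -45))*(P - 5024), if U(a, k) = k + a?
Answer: 86184648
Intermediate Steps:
U(a, k) = a + k
(21047 + U(184, -45))*(P - 5024) = (21047 + (184 - 45))*(9092 - 5024) = (21047 + 139)*4068 = 21186*4068 = 86184648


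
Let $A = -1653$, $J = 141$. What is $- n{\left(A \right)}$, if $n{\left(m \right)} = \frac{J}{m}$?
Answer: $\frac{47}{551} \approx 0.085299$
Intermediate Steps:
$n{\left(m \right)} = \frac{141}{m}$
$- n{\left(A \right)} = - \frac{141}{-1653} = - \frac{141 \left(-1\right)}{1653} = \left(-1\right) \left(- \frac{47}{551}\right) = \frac{47}{551}$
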